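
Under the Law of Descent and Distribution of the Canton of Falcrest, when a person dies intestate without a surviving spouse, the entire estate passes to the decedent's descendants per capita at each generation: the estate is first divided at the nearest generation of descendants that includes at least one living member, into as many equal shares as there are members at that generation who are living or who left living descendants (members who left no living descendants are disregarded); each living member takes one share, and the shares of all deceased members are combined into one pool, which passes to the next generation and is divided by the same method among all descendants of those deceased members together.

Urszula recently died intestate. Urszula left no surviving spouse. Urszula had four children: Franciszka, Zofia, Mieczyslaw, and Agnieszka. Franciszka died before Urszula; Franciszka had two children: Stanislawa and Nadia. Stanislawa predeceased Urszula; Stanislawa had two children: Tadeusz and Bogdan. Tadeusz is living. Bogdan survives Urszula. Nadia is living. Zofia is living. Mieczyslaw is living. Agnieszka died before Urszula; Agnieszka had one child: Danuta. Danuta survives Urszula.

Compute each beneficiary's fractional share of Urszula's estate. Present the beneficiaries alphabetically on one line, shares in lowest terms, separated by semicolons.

Bogdan 1/12; Danuta 1/6; Mieczyslaw 1/4; Nadia 1/6; Tadeusz 1/12; Zofia 1/4

There is no surviving spouse, so the entire estate passes to Urszula's descendants per capita at each generation.
At generation 1 (Franciszka, Zofia, Mieczyslaw, Agnieszka) there are 4 shares of (1)/4 = 1/4 each.
Living: Zofia and Mieczyslaw — each takes 1/4.
Deceased: Franciszka and Agnieszka. Their combined 1/2 is pooled and carried to generation 2.
At generation 2 (Stanislawa, Nadia, Danuta) there are 3 shares of (1/2)/3 = 1/6 each.
Living: Nadia and Danuta — each takes 1/6.
Deceased: Stanislawa. That 1/6 share is carried to generation 3.
At generation 3 (Tadeusz, Bogdan) there are 2 shares of (1/6)/2 = 1/12 each.
Living: Tadeusz and Bogdan — each takes 1/12.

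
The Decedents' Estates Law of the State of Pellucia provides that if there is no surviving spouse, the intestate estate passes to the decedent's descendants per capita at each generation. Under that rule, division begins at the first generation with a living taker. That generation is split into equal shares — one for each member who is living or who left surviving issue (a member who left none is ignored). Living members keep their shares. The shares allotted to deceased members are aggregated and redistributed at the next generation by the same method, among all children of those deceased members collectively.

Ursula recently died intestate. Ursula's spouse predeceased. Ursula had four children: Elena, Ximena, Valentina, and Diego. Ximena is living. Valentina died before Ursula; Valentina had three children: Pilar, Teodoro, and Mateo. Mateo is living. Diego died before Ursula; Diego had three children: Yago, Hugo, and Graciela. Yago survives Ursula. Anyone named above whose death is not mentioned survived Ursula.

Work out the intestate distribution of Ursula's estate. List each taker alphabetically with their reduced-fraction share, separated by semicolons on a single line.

There is no surviving spouse, so the entire estate passes to Ursula's descendants per capita at each generation.
At generation 1 (Elena, Ximena, Valentina, Diego) there are 4 shares of (1)/4 = 1/4 each.
Living: Elena and Ximena — each takes 1/4.
Deceased: Valentina and Diego. Their combined 1/2 is pooled and carried to generation 2.
At generation 2 (Pilar, Teodoro, Mateo, Yago, Hugo, Graciela) there are 6 shares of (1/2)/6 = 1/12 each.
Living: Pilar, Teodoro, Mateo, Yago, Hugo, and Graciela — each takes 1/12.

Elena 1/4; Graciela 1/12; Hugo 1/12; Mateo 1/12; Pilar 1/12; Teodoro 1/12; Ximena 1/4; Yago 1/12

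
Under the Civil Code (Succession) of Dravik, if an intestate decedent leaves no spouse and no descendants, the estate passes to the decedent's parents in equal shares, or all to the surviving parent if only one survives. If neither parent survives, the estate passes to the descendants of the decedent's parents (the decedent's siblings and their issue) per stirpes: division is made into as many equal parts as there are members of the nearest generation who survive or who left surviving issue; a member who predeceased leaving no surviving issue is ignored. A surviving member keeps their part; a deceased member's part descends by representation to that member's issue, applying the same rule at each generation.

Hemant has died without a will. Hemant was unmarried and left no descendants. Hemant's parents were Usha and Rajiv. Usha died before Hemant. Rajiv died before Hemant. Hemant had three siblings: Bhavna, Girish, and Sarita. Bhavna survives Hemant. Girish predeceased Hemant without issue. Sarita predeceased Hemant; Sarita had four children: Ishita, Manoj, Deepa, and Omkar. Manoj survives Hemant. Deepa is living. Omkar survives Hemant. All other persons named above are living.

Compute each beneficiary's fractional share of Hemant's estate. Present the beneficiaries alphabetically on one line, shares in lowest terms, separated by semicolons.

Bhavna 1/2; Deepa 1/8; Ishita 1/8; Manoj 1/8; Omkar 1/8

Neither parent survives and there are no descendants, so the estate passes to Hemant's siblings and their issue per stirpes.
Girish left no surviving issue, so that branch lapses and is disregarded.
The estate is divided into 2 equal shares of 1/2 among Bhavna, Sarita.
Bhavna is living and takes 1/2.
Sarita predeceased; the 1/2 allotted to Sarita's branch passes to Sarita's issue by representation.
The 1/2 is divided into 4 equal shares of 1/8 among Ishita, Manoj, Deepa, Omkar.
Ishita is living and takes 1/8.
Manoj is living and takes 1/8.
Deepa is living and takes 1/8.
Omkar is living and takes 1/8.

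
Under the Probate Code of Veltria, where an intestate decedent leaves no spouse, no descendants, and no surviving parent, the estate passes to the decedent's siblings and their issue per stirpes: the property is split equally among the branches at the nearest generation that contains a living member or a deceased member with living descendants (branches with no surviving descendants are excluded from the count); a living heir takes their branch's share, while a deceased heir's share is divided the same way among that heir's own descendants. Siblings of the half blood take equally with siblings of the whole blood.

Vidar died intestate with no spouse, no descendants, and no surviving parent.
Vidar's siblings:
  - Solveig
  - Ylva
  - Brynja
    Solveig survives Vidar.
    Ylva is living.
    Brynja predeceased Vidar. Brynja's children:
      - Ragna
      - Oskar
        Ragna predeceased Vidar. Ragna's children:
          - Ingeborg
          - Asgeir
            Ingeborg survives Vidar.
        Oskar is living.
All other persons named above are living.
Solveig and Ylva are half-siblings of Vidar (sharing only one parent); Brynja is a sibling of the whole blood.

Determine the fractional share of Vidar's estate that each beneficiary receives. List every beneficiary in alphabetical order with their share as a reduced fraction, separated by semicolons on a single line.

No spouse, descendants, or parent survives, so the estate passes to Vidar's siblings per stirpes.
Half-blood and whole-blood siblings take equally under the stated rule.
The estate is divided into 3 equal shares of 1/3 among Solveig, Ylva, Brynja.
Solveig is living and takes 1/3.
Ylva is living and takes 1/3.
Brynja predeceased; the 1/3 allotted to Brynja's branch passes to Brynja's issue by representation.
The 1/3 is divided into 2 equal shares of 1/6 among Ragna, Oskar.
Ragna predeceased; the 1/6 allotted to Ragna's branch passes to Ragna's issue by representation.
The 1/6 is divided into 2 equal shares of 1/12 among Ingeborg, Asgeir.
Ingeborg is living and takes 1/12.
Asgeir is living and takes 1/12.
Oskar is living and takes 1/6.

Asgeir 1/12; Ingeborg 1/12; Oskar 1/6; Solveig 1/3; Ylva 1/3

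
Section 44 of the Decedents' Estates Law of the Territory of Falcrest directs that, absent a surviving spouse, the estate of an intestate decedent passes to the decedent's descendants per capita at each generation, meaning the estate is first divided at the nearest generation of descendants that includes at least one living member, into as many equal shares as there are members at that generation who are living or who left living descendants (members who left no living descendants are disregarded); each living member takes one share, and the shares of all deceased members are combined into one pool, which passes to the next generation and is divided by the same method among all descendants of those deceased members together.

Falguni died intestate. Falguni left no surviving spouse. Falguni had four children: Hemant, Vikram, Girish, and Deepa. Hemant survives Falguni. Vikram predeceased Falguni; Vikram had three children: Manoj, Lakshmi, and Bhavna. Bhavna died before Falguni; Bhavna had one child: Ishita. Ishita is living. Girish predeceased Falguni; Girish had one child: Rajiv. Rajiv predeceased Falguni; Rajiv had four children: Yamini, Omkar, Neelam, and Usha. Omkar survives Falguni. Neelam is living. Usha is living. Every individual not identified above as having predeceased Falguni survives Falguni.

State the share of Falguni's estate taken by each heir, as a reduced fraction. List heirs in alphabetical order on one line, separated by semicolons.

Deepa 1/4; Hemant 1/4; Ishita 1/20; Lakshmi 1/8; Manoj 1/8; Neelam 1/20; Omkar 1/20; Usha 1/20; Yamini 1/20

There is no surviving spouse, so the entire estate passes to Falguni's descendants per capita at each generation.
At generation 1 (Hemant, Vikram, Girish, Deepa) there are 4 shares of (1)/4 = 1/4 each.
Living: Hemant and Deepa — each takes 1/4.
Deceased: Vikram and Girish. Their combined 1/2 is pooled and carried to generation 2.
At generation 2 (Manoj, Lakshmi, Bhavna, Rajiv) there are 4 shares of (1/2)/4 = 1/8 each.
Living: Manoj and Lakshmi — each takes 1/8.
Deceased: Bhavna and Rajiv. Their combined 1/4 is pooled and carried to generation 3.
At generation 3 (Ishita, Yamini, Omkar, Neelam, Usha) there are 5 shares of (1/4)/5 = 1/20 each.
Living: Ishita, Yamini, Omkar, Neelam, and Usha — each takes 1/20.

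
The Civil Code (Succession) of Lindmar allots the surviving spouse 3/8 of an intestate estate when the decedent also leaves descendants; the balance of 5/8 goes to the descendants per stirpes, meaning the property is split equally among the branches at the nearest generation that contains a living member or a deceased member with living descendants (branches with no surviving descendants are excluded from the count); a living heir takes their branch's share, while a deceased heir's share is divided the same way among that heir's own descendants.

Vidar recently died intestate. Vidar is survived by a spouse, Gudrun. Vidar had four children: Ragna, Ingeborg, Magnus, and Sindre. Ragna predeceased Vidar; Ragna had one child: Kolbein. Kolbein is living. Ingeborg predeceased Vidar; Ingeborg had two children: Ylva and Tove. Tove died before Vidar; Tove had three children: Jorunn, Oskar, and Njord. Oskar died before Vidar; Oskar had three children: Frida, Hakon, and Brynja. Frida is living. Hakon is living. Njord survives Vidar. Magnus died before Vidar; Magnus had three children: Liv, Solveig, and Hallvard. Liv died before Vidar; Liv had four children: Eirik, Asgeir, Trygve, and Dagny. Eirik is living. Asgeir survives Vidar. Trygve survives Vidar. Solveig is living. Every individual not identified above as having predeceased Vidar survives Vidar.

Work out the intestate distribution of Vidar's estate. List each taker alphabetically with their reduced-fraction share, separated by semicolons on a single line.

Gudrun, as surviving spouse, takes 3/8.
The remaining 5/8 passes to Vidar's descendants per stirpes.
The 5/8 is divided into 4 equal shares of 5/32 among Ragna, Ingeborg, Magnus, Sindre.
Ragna predeceased; the 5/32 allotted to Ragna's branch passes to Ragna's issue by representation.
Kolbein is the sole taker at this level and receives the full 5/32.
Ingeborg predeceased; the 5/32 allotted to Ingeborg's branch passes to Ingeborg's issue by representation.
The 5/32 is divided into 2 equal shares of 5/64 among Ylva, Tove.
Ylva is living and takes 5/64.
Tove predeceased; the 5/64 allotted to Tove's branch passes to Tove's issue by representation.
The 5/64 is divided into 3 equal shares of 5/192 among Jorunn, Oskar, Njord.
Jorunn is living and takes 5/192.
Oskar predeceased; the 5/192 allotted to Oskar's branch passes to Oskar's issue by representation.
The 5/192 is divided into 3 equal shares of 5/576 among Frida, Hakon, Brynja.
Frida is living and takes 5/576.
Hakon is living and takes 5/576.
Brynja is living and takes 5/576.
Njord is living and takes 5/192.
Magnus predeceased; the 5/32 allotted to Magnus's branch passes to Magnus's issue by representation.
The 5/32 is divided into 3 equal shares of 5/96 among Liv, Solveig, Hallvard.
Liv predeceased; the 5/96 allotted to Liv's branch passes to Liv's issue by representation.
The 5/96 is divided into 4 equal shares of 5/384 among Eirik, Asgeir, Trygve, Dagny.
Eirik is living and takes 5/384.
Asgeir is living and takes 5/384.
Trygve is living and takes 5/384.
Dagny is living and takes 5/384.
Solveig is living and takes 5/96.
Hallvard is living and takes 5/96.
Sindre is living and takes 5/32.

Asgeir 5/384; Brynja 5/576; Dagny 5/384; Eirik 5/384; Frida 5/576; Gudrun 3/8; Hakon 5/576; Hallvard 5/96; Jorunn 5/192; Kolbein 5/32; Njord 5/192; Sindre 5/32; Solveig 5/96; Trygve 5/384; Ylva 5/64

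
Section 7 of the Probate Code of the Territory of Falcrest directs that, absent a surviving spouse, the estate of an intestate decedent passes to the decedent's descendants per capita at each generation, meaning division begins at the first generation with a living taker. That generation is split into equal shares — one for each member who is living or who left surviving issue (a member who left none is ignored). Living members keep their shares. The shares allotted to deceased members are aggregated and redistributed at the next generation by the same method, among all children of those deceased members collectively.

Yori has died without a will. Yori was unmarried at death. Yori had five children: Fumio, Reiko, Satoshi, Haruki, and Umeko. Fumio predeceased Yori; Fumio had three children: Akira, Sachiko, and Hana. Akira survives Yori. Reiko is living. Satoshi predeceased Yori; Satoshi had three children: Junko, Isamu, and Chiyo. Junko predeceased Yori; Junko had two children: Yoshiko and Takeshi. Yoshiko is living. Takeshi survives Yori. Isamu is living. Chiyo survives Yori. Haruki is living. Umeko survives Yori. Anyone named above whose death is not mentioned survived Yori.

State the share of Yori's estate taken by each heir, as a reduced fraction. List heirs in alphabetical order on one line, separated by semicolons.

Akira 1/15; Chiyo 1/15; Hana 1/15; Haruki 1/5; Isamu 1/15; Reiko 1/5; Sachiko 1/15; Takeshi 1/30; Umeko 1/5; Yoshiko 1/30

There is no surviving spouse, so the entire estate passes to Yori's descendants per capita at each generation.
At generation 1 (Fumio, Reiko, Satoshi, Haruki, Umeko) there are 5 shares of (1)/5 = 1/5 each.
Living: Reiko, Haruki, and Umeko — each takes 1/5.
Deceased: Fumio and Satoshi. Their combined 2/5 is pooled and carried to generation 2.
At generation 2 (Akira, Sachiko, Hana, Junko, Isamu, Chiyo) there are 6 shares of (2/5)/6 = 1/15 each.
Living: Akira, Sachiko, Hana, Isamu, and Chiyo — each takes 1/15.
Deceased: Junko. That 1/15 share is carried to generation 3.
At generation 3 (Yoshiko, Takeshi) there are 2 shares of (1/15)/2 = 1/30 each.
Living: Yoshiko and Takeshi — each takes 1/30.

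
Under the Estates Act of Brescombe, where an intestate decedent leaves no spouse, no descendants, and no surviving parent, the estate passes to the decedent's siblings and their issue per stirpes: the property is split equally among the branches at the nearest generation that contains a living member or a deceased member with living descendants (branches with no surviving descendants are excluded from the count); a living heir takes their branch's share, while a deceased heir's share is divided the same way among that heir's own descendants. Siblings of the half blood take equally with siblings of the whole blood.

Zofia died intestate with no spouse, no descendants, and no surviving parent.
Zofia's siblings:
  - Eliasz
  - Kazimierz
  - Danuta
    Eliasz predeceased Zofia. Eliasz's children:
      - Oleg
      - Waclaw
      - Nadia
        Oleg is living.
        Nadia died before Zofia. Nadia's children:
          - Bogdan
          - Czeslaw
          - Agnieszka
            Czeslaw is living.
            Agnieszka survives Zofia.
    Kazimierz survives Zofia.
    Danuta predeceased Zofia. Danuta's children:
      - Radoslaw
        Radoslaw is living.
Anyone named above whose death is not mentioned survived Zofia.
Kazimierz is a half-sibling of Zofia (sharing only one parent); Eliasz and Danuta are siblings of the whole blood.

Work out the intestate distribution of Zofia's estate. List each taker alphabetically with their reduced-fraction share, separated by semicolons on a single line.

No spouse, descendants, or parent survives, so the estate passes to Zofia's siblings per stirpes.
Half-blood and whole-blood siblings take equally under the stated rule.
The estate is divided into 3 equal shares of 1/3 among Eliasz, Kazimierz, Danuta.
Eliasz predeceased; the 1/3 allotted to Eliasz's branch passes to Eliasz's issue by representation.
The 1/3 is divided into 3 equal shares of 1/9 among Oleg, Waclaw, Nadia.
Oleg is living and takes 1/9.
Waclaw is living and takes 1/9.
Nadia predeceased; the 1/9 allotted to Nadia's branch passes to Nadia's issue by representation.
The 1/9 is divided into 3 equal shares of 1/27 among Bogdan, Czeslaw, Agnieszka.
Bogdan is living and takes 1/27.
Czeslaw is living and takes 1/27.
Agnieszka is living and takes 1/27.
Kazimierz is living and takes 1/3.
Danuta predeceased; the 1/3 allotted to Danuta's branch passes to Danuta's issue by representation.
Radoslaw is the sole taker at this level and receives the full 1/3.

Agnieszka 1/27; Bogdan 1/27; Czeslaw 1/27; Kazimierz 1/3; Oleg 1/9; Radoslaw 1/3; Waclaw 1/9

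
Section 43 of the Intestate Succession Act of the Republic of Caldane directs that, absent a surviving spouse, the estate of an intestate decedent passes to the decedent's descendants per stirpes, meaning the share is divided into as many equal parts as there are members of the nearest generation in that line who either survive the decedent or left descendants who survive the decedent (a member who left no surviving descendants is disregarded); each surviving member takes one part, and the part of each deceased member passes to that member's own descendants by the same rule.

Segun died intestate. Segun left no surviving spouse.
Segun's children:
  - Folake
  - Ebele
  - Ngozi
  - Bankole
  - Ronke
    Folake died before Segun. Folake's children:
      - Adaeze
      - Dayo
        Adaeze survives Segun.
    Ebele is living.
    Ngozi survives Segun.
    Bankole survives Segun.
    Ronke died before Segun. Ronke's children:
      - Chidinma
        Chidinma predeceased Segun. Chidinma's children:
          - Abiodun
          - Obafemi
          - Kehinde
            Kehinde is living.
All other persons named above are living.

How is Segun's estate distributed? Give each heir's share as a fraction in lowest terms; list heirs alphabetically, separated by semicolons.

Abiodun 1/15; Adaeze 1/10; Bankole 1/5; Dayo 1/10; Ebele 1/5; Kehinde 1/15; Ngozi 1/5; Obafemi 1/15

There is no surviving spouse, so the entire estate passes to Segun's descendants per stirpes.
The estate is divided into 5 equal shares of 1/5 among Folake, Ebele, Ngozi, Bankole, Ronke.
Folake predeceased; the 1/5 allotted to Folake's branch passes to Folake's issue by representation.
The 1/5 is divided into 2 equal shares of 1/10 among Adaeze, Dayo.
Adaeze is living and takes 1/10.
Dayo is living and takes 1/10.
Ebele is living and takes 1/5.
Ngozi is living and takes 1/5.
Bankole is living and takes 1/5.
Ronke predeceased; the 1/5 allotted to Ronke's branch passes to Ronke's issue by representation.
Chidinma's line is the sole branch at this level, so the full 1/5 passes to Chidinma's issue by representation.
The 1/5 is divided into 3 equal shares of 1/15 among Abiodun, Obafemi, Kehinde.
Abiodun is living and takes 1/15.
Obafemi is living and takes 1/15.
Kehinde is living and takes 1/15.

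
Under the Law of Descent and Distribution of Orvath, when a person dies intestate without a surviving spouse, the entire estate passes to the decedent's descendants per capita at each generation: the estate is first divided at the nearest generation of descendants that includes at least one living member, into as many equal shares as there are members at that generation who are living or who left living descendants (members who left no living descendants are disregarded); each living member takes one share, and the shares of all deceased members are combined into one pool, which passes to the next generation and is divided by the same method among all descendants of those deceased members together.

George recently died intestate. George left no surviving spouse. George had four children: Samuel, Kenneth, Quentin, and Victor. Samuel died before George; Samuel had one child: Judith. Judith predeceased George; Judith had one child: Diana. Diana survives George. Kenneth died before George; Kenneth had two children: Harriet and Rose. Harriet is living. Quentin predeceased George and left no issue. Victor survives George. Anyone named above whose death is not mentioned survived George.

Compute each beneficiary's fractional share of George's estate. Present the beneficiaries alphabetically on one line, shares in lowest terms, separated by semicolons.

There is no surviving spouse, so the entire estate passes to George's descendants per capita at each generation.
At generation 1 (Samuel, Kenneth, Victor) there are 3 shares of (1)/3 = 1/3 each.
Living: Victor — each takes 1/3.
Deceased: Samuel and Kenneth. Their combined 2/3 is pooled and carried to generation 2.
At generation 2 (Judith, Harriet, Rose) there are 3 shares of (2/3)/3 = 2/9 each.
Living: Harriet and Rose — each takes 2/9.
Deceased: Judith. That 2/9 share is carried to generation 3.
At generation 3 (Diana) there are 1 shares of (2/9)/1 = 2/9 each.
Living: Diana — each takes 2/9.

Diana 2/9; Harriet 2/9; Rose 2/9; Victor 1/3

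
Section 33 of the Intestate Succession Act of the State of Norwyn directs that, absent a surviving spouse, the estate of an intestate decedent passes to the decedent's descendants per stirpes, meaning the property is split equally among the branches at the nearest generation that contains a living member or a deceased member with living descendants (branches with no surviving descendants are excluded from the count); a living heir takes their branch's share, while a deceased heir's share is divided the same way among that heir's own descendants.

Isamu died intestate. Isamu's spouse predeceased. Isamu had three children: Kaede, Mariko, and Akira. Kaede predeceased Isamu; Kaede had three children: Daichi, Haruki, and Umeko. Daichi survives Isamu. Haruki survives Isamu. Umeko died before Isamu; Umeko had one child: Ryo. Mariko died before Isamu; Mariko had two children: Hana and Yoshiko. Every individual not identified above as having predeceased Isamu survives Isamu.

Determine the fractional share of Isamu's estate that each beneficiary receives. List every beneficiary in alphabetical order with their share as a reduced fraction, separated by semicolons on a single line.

Akira 1/3; Daichi 1/9; Hana 1/6; Haruki 1/9; Ryo 1/9; Yoshiko 1/6

There is no surviving spouse, so the entire estate passes to Isamu's descendants per stirpes.
The estate is divided into 3 equal shares of 1/3 among Kaede, Mariko, Akira.
Kaede predeceased; the 1/3 allotted to Kaede's branch passes to Kaede's issue by representation.
The 1/3 is divided into 3 equal shares of 1/9 among Daichi, Haruki, Umeko.
Daichi is living and takes 1/9.
Haruki is living and takes 1/9.
Umeko predeceased; the 1/9 allotted to Umeko's branch passes to Umeko's issue by representation.
Ryo is the sole taker at this level and receives the full 1/9.
Mariko predeceased; the 1/3 allotted to Mariko's branch passes to Mariko's issue by representation.
The 1/3 is divided into 2 equal shares of 1/6 among Hana, Yoshiko.
Hana is living and takes 1/6.
Yoshiko is living and takes 1/6.
Akira is living and takes 1/3.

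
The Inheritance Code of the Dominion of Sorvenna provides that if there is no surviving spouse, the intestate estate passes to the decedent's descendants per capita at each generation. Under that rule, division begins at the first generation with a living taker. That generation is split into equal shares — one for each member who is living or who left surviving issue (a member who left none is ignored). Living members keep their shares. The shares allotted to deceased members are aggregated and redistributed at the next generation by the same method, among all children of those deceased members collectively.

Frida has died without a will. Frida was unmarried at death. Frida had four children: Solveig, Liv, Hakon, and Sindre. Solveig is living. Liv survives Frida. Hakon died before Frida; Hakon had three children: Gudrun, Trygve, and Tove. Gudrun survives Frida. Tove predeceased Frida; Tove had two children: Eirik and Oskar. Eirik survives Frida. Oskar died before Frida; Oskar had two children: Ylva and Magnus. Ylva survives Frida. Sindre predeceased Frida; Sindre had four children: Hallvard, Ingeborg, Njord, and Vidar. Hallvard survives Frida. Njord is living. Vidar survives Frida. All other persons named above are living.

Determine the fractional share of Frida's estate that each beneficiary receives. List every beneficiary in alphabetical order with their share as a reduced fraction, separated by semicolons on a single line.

Eirik 1/28; Gudrun 1/14; Hallvard 1/14; Ingeborg 1/14; Liv 1/4; Magnus 1/56; Njord 1/14; Solveig 1/4; Trygve 1/14; Vidar 1/14; Ylva 1/56

There is no surviving spouse, so the entire estate passes to Frida's descendants per capita at each generation.
At generation 1 (Solveig, Liv, Hakon, Sindre) there are 4 shares of (1)/4 = 1/4 each.
Living: Solveig and Liv — each takes 1/4.
Deceased: Hakon and Sindre. Their combined 1/2 is pooled and carried to generation 2.
At generation 2 (Gudrun, Trygve, Tove, Hallvard, Ingeborg, Njord, Vidar) there are 7 shares of (1/2)/7 = 1/14 each.
Living: Gudrun, Trygve, Hallvard, Ingeborg, Njord, and Vidar — each takes 1/14.
Deceased: Tove. That 1/14 share is carried to generation 3.
At generation 3 (Eirik, Oskar) there are 2 shares of (1/14)/2 = 1/28 each.
Living: Eirik — each takes 1/28.
Deceased: Oskar. That 1/28 share is carried to generation 4.
At generation 4 (Ylva, Magnus) there are 2 shares of (1/28)/2 = 1/56 each.
Living: Ylva and Magnus — each takes 1/56.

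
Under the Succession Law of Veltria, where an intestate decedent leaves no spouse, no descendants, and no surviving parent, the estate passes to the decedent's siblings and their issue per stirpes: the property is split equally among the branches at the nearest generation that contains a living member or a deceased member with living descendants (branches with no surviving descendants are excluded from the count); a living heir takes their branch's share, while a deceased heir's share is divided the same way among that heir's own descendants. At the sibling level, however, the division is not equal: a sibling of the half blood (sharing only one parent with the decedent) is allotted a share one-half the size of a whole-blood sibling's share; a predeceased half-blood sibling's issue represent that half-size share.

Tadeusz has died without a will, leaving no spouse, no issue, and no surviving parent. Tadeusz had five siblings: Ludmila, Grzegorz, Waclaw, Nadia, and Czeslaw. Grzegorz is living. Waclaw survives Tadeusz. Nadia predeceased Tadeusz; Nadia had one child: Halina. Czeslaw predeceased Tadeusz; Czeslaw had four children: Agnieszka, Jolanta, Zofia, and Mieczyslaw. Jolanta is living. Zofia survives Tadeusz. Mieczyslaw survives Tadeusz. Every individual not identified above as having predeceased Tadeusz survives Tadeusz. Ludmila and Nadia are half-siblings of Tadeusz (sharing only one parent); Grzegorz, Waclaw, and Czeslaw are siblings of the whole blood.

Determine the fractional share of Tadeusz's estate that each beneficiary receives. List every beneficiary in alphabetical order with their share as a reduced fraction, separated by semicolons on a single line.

Agnieszka 1/16; Grzegorz 1/4; Halina 1/8; Jolanta 1/16; Ludmila 1/8; Mieczyslaw 1/16; Waclaw 1/4; Zofia 1/16

No spouse, descendants, or parent survives, so the estate passes to Tadeusz's siblings per stirpes.
Half-blood siblings count for one-half the weight of whole-blood siblings at the initial division.
Dividing 1 in proportion to weights (total weight 4): Ludmila (weight 1/2) → 1/8; Grzegorz (weight 1) → 1/4; Waclaw (weight 1) → 1/4; Nadia (weight 1/2) → 1/8; Czeslaw (weight 1) → 1/4.
Ludmila is living and takes 1/8.
Grzegorz is living and takes 1/4.
Waclaw is living and takes 1/4.
Nadia predeceased; the 1/8 allotted to Nadia's branch passes to Nadia's issue by representation.
Halina is the sole taker at this level and receives the full 1/8.
Czeslaw predeceased; the 1/4 allotted to Czeslaw's branch passes to Czeslaw's issue by representation.
The 1/4 is divided into 4 equal shares of 1/16 among Agnieszka, Jolanta, Zofia, Mieczyslaw.
Agnieszka is living and takes 1/16.
Jolanta is living and takes 1/16.
Zofia is living and takes 1/16.
Mieczyslaw is living and takes 1/16.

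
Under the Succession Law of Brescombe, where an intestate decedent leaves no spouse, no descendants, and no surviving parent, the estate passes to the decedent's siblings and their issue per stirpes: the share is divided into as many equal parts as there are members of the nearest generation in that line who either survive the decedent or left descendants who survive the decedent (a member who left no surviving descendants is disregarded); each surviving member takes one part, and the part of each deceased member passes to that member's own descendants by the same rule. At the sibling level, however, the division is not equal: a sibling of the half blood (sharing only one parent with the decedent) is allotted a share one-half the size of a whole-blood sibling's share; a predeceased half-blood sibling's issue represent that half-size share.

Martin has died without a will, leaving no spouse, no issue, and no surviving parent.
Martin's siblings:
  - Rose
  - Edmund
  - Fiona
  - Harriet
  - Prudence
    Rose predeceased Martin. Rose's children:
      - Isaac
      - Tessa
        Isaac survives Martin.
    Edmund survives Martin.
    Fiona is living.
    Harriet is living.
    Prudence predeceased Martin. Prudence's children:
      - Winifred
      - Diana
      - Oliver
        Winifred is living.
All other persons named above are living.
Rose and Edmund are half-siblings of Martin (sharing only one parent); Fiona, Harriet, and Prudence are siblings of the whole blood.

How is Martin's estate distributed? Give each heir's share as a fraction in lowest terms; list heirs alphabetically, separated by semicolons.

No spouse, descendants, or parent survives, so the estate passes to Martin's siblings per stirpes.
Half-blood siblings count for one-half the weight of whole-blood siblings at the initial division.
Dividing 1 in proportion to weights (total weight 4): Rose (weight 1/2) → 1/8; Edmund (weight 1/2) → 1/8; Fiona (weight 1) → 1/4; Harriet (weight 1) → 1/4; Prudence (weight 1) → 1/4.
Rose predeceased; the 1/8 allotted to Rose's branch passes to Rose's issue by representation.
The 1/8 is divided into 2 equal shares of 1/16 among Isaac, Tessa.
Isaac is living and takes 1/16.
Tessa is living and takes 1/16.
Edmund is living and takes 1/8.
Fiona is living and takes 1/4.
Harriet is living and takes 1/4.
Prudence predeceased; the 1/4 allotted to Prudence's branch passes to Prudence's issue by representation.
The 1/4 is divided into 3 equal shares of 1/12 among Winifred, Diana, Oliver.
Winifred is living and takes 1/12.
Diana is living and takes 1/12.
Oliver is living and takes 1/12.

Diana 1/12; Edmund 1/8; Fiona 1/4; Harriet 1/4; Isaac 1/16; Oliver 1/12; Tessa 1/16; Winifred 1/12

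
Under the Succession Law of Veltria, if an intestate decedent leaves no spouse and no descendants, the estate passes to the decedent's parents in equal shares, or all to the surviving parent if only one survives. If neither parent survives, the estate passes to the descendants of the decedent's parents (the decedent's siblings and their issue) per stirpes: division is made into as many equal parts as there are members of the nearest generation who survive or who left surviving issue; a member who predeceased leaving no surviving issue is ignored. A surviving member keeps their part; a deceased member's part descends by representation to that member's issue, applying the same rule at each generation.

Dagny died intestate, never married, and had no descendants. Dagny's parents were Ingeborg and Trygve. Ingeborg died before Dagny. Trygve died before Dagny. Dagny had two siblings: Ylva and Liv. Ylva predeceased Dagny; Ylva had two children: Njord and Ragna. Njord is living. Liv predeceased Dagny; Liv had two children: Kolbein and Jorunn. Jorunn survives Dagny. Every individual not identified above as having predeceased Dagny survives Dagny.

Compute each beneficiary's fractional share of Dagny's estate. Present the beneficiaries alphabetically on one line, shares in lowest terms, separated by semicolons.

Jorunn 1/4; Kolbein 1/4; Njord 1/4; Ragna 1/4

Neither parent survives and there are no descendants, so the estate passes to Dagny's siblings and their issue per stirpes.
The estate is divided into 2 equal shares of 1/2 among Ylva, Liv.
Ylva predeceased; the 1/2 allotted to Ylva's branch passes to Ylva's issue by representation.
The 1/2 is divided into 2 equal shares of 1/4 among Njord, Ragna.
Njord is living and takes 1/4.
Ragna is living and takes 1/4.
Liv predeceased; the 1/2 allotted to Liv's branch passes to Liv's issue by representation.
The 1/2 is divided into 2 equal shares of 1/4 among Kolbein, Jorunn.
Kolbein is living and takes 1/4.
Jorunn is living and takes 1/4.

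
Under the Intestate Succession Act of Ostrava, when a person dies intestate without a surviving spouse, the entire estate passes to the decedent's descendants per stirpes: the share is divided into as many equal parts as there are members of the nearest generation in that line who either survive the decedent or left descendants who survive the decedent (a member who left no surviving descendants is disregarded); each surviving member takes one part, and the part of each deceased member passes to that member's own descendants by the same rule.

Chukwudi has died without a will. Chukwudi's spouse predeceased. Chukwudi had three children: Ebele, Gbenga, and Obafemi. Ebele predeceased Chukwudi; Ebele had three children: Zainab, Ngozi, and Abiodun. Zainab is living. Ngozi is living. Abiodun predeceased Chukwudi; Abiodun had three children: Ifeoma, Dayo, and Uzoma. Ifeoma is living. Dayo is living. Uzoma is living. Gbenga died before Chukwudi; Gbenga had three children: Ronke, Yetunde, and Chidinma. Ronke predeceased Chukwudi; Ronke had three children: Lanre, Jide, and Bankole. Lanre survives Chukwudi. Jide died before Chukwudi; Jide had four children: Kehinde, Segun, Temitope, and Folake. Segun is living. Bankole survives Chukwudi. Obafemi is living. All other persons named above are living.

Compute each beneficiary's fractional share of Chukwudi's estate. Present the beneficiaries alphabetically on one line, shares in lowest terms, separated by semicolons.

Bankole 1/27; Chidinma 1/9; Dayo 1/27; Folake 1/108; Ifeoma 1/27; Kehinde 1/108; Lanre 1/27; Ngozi 1/9; Obafemi 1/3; Segun 1/108; Temitope 1/108; Uzoma 1/27; Yetunde 1/9; Zainab 1/9

There is no surviving spouse, so the entire estate passes to Chukwudi's descendants per stirpes.
The estate is divided into 3 equal shares of 1/3 among Ebele, Gbenga, Obafemi.
Ebele predeceased; the 1/3 allotted to Ebele's branch passes to Ebele's issue by representation.
The 1/3 is divided into 3 equal shares of 1/9 among Zainab, Ngozi, Abiodun.
Zainab is living and takes 1/9.
Ngozi is living and takes 1/9.
Abiodun predeceased; the 1/9 allotted to Abiodun's branch passes to Abiodun's issue by representation.
The 1/9 is divided into 3 equal shares of 1/27 among Ifeoma, Dayo, Uzoma.
Ifeoma is living and takes 1/27.
Dayo is living and takes 1/27.
Uzoma is living and takes 1/27.
Gbenga predeceased; the 1/3 allotted to Gbenga's branch passes to Gbenga's issue by representation.
The 1/3 is divided into 3 equal shares of 1/9 among Ronke, Yetunde, Chidinma.
Ronke predeceased; the 1/9 allotted to Ronke's branch passes to Ronke's issue by representation.
The 1/9 is divided into 3 equal shares of 1/27 among Lanre, Jide, Bankole.
Lanre is living and takes 1/27.
Jide predeceased; the 1/27 allotted to Jide's branch passes to Jide's issue by representation.
The 1/27 is divided into 4 equal shares of 1/108 among Kehinde, Segun, Temitope, Folake.
Kehinde is living and takes 1/108.
Segun is living and takes 1/108.
Temitope is living and takes 1/108.
Folake is living and takes 1/108.
Bankole is living and takes 1/27.
Yetunde is living and takes 1/9.
Chidinma is living and takes 1/9.
Obafemi is living and takes 1/3.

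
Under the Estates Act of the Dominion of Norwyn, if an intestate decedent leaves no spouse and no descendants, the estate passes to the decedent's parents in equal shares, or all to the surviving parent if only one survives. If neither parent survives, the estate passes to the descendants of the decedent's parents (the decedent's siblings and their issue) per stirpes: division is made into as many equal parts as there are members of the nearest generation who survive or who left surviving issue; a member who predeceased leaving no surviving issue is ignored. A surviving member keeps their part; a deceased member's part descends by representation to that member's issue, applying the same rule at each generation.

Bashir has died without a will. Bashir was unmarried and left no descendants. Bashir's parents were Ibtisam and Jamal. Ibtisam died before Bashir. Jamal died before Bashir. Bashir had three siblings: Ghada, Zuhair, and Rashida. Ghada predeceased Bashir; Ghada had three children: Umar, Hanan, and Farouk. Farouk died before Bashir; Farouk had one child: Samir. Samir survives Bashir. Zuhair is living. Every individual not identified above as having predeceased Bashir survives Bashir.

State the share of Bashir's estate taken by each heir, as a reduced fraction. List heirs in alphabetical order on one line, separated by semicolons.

Hanan 1/9; Rashida 1/3; Samir 1/9; Umar 1/9; Zuhair 1/3

Neither parent survives and there are no descendants, so the estate passes to Bashir's siblings and their issue per stirpes.
The estate is divided into 3 equal shares of 1/3 among Ghada, Zuhair, Rashida.
Ghada predeceased; the 1/3 allotted to Ghada's branch passes to Ghada's issue by representation.
The 1/3 is divided into 3 equal shares of 1/9 among Umar, Hanan, Farouk.
Umar is living and takes 1/9.
Hanan is living and takes 1/9.
Farouk predeceased; the 1/9 allotted to Farouk's branch passes to Farouk's issue by representation.
Samir is the sole taker at this level and receives the full 1/9.
Zuhair is living and takes 1/3.
Rashida is living and takes 1/3.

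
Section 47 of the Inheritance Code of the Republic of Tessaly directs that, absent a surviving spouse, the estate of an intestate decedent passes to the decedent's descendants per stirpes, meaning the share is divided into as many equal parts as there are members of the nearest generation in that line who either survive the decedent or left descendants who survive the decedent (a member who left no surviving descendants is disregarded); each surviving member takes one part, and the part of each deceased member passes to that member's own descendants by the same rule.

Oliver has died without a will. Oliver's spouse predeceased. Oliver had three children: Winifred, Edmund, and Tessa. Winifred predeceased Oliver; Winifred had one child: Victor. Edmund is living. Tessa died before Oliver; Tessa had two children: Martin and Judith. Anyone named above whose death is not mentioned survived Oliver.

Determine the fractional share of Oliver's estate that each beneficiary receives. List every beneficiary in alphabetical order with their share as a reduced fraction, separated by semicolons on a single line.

Edmund 1/3; Judith 1/6; Martin 1/6; Victor 1/3

There is no surviving spouse, so the entire estate passes to Oliver's descendants per stirpes.
The estate is divided into 3 equal shares of 1/3 among Winifred, Edmund, Tessa.
Winifred predeceased; the 1/3 allotted to Winifred's branch passes to Winifred's issue by representation.
Victor is the sole taker at this level and receives the full 1/3.
Edmund is living and takes 1/3.
Tessa predeceased; the 1/3 allotted to Tessa's branch passes to Tessa's issue by representation.
The 1/3 is divided into 2 equal shares of 1/6 among Martin, Judith.
Martin is living and takes 1/6.
Judith is living and takes 1/6.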